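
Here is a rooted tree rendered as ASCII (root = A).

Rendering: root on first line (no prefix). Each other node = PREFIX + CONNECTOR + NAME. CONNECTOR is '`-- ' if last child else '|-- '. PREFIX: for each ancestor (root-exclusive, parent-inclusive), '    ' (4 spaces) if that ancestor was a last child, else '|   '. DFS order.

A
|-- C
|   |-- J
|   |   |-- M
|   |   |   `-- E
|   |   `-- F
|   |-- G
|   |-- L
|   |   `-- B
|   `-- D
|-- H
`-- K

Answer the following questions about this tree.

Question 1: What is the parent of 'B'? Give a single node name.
Answer: L

Derivation:
Scan adjacency: B appears as child of L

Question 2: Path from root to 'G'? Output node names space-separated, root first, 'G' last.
Answer: A C G

Derivation:
Walk down from root: A -> C -> G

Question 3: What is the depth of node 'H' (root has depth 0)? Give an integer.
Answer: 1

Derivation:
Path from root to H: A -> H
Depth = number of edges = 1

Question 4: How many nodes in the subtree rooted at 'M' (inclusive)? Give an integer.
Answer: 2

Derivation:
Subtree rooted at M contains: E, M
Count = 2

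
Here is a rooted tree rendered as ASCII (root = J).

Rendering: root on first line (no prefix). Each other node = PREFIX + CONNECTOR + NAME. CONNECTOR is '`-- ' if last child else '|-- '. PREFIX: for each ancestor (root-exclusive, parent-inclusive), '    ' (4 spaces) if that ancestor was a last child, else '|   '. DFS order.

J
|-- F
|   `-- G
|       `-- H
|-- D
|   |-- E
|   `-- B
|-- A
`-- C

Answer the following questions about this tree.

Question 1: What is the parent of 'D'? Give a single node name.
Scan adjacency: D appears as child of J

Answer: J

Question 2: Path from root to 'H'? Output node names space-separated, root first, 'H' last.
Walk down from root: J -> F -> G -> H

Answer: J F G H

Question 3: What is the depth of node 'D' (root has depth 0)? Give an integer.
Path from root to D: J -> D
Depth = number of edges = 1

Answer: 1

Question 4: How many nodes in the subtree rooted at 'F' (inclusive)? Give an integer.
Answer: 3

Derivation:
Subtree rooted at F contains: F, G, H
Count = 3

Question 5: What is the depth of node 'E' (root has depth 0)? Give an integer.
Answer: 2

Derivation:
Path from root to E: J -> D -> E
Depth = number of edges = 2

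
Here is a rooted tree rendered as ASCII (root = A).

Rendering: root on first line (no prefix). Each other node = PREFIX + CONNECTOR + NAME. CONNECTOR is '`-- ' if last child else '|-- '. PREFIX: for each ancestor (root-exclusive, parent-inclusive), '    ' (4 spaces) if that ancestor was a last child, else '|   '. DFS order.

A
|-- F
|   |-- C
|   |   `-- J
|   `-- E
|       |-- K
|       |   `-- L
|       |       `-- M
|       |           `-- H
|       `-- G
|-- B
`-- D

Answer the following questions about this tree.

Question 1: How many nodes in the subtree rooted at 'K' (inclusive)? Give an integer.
Answer: 4

Derivation:
Subtree rooted at K contains: H, K, L, M
Count = 4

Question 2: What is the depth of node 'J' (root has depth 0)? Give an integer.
Answer: 3

Derivation:
Path from root to J: A -> F -> C -> J
Depth = number of edges = 3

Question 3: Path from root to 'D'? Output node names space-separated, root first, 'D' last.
Answer: A D

Derivation:
Walk down from root: A -> D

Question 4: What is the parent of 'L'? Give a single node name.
Scan adjacency: L appears as child of K

Answer: K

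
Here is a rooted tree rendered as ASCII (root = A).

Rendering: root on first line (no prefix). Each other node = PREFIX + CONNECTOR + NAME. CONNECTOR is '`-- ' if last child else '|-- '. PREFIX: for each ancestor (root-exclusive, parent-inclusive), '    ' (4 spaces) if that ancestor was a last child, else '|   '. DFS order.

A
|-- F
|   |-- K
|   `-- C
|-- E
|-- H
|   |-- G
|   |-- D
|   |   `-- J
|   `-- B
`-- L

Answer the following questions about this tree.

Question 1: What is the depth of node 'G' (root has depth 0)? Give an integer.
Path from root to G: A -> H -> G
Depth = number of edges = 2

Answer: 2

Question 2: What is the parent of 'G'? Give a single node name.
Scan adjacency: G appears as child of H

Answer: H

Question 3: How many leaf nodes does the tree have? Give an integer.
Leaves (nodes with no children): B, C, E, G, J, K, L

Answer: 7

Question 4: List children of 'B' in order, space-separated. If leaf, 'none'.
Node B's children (from adjacency): (leaf)

Answer: none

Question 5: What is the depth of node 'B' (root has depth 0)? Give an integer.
Answer: 2

Derivation:
Path from root to B: A -> H -> B
Depth = number of edges = 2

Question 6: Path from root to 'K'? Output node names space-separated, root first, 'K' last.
Walk down from root: A -> F -> K

Answer: A F K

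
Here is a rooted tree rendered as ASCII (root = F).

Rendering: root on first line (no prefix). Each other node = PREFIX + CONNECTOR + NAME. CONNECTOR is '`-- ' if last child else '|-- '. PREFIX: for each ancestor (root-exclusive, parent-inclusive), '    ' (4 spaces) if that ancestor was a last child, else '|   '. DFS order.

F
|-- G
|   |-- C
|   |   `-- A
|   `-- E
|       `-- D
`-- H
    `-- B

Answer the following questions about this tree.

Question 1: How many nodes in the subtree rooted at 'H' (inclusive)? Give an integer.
Subtree rooted at H contains: B, H
Count = 2

Answer: 2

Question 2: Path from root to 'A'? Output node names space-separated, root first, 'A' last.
Walk down from root: F -> G -> C -> A

Answer: F G C A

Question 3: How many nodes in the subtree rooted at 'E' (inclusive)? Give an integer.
Subtree rooted at E contains: D, E
Count = 2

Answer: 2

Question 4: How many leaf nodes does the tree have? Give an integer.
Answer: 3

Derivation:
Leaves (nodes with no children): A, B, D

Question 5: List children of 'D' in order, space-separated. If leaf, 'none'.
Node D's children (from adjacency): (leaf)

Answer: none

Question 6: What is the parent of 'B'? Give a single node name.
Answer: H

Derivation:
Scan adjacency: B appears as child of H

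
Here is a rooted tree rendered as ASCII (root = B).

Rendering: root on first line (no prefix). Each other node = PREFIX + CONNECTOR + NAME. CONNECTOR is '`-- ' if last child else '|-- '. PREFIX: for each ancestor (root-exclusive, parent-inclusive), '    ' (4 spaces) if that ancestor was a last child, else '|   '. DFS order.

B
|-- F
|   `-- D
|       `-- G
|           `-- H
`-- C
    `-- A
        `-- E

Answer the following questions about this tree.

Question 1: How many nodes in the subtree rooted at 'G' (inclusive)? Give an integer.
Subtree rooted at G contains: G, H
Count = 2

Answer: 2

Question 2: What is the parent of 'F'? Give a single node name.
Answer: B

Derivation:
Scan adjacency: F appears as child of B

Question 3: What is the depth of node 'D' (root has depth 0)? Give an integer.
Answer: 2

Derivation:
Path from root to D: B -> F -> D
Depth = number of edges = 2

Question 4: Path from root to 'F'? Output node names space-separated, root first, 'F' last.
Walk down from root: B -> F

Answer: B F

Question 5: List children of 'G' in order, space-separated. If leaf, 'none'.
Node G's children (from adjacency): H

Answer: H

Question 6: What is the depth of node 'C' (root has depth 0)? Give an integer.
Path from root to C: B -> C
Depth = number of edges = 1

Answer: 1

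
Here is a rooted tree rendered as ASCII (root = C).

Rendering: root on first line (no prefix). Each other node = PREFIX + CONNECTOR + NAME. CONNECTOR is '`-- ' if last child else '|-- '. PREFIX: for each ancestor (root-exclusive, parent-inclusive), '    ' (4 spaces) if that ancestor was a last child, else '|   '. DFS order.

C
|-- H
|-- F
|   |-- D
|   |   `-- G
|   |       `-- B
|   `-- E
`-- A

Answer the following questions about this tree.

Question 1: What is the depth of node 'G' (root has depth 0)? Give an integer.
Path from root to G: C -> F -> D -> G
Depth = number of edges = 3

Answer: 3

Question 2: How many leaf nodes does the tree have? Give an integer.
Answer: 4

Derivation:
Leaves (nodes with no children): A, B, E, H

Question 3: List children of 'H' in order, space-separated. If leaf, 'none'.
Answer: none

Derivation:
Node H's children (from adjacency): (leaf)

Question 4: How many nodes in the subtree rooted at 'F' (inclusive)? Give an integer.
Subtree rooted at F contains: B, D, E, F, G
Count = 5

Answer: 5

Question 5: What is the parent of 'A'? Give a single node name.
Answer: C

Derivation:
Scan adjacency: A appears as child of C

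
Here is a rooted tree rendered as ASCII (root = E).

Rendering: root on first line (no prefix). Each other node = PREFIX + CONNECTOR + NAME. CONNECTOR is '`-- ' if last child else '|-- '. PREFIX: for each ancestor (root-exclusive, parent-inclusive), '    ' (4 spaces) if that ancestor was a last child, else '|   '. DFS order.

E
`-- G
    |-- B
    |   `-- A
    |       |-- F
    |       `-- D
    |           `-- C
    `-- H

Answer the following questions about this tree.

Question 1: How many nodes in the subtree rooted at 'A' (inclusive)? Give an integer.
Subtree rooted at A contains: A, C, D, F
Count = 4

Answer: 4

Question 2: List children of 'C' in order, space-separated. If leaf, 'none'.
Answer: none

Derivation:
Node C's children (from adjacency): (leaf)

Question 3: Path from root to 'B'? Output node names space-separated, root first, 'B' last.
Answer: E G B

Derivation:
Walk down from root: E -> G -> B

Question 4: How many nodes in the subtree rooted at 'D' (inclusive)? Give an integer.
Answer: 2

Derivation:
Subtree rooted at D contains: C, D
Count = 2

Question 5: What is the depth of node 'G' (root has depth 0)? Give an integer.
Answer: 1

Derivation:
Path from root to G: E -> G
Depth = number of edges = 1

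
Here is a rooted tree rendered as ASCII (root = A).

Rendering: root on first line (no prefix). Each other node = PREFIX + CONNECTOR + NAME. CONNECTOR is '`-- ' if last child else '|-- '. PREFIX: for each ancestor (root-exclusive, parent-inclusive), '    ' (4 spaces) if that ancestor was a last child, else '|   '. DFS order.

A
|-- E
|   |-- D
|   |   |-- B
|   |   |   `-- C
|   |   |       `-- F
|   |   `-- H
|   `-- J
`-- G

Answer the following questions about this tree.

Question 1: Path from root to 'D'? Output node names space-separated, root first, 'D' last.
Walk down from root: A -> E -> D

Answer: A E D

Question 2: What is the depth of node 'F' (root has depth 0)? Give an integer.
Answer: 5

Derivation:
Path from root to F: A -> E -> D -> B -> C -> F
Depth = number of edges = 5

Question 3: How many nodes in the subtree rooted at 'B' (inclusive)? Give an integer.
Subtree rooted at B contains: B, C, F
Count = 3

Answer: 3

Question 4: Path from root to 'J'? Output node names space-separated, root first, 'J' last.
Answer: A E J

Derivation:
Walk down from root: A -> E -> J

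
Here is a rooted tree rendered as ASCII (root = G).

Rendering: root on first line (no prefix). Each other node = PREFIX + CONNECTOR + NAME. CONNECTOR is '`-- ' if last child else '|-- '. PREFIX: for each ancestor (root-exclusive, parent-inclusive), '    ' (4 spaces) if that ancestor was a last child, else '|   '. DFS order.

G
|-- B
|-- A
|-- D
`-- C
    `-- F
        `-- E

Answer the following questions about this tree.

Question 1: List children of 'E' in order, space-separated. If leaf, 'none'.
Node E's children (from adjacency): (leaf)

Answer: none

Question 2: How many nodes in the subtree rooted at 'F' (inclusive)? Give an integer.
Answer: 2

Derivation:
Subtree rooted at F contains: E, F
Count = 2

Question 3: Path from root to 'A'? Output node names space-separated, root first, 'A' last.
Answer: G A

Derivation:
Walk down from root: G -> A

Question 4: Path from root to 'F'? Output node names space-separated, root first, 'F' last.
Answer: G C F

Derivation:
Walk down from root: G -> C -> F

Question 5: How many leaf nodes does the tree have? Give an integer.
Answer: 4

Derivation:
Leaves (nodes with no children): A, B, D, E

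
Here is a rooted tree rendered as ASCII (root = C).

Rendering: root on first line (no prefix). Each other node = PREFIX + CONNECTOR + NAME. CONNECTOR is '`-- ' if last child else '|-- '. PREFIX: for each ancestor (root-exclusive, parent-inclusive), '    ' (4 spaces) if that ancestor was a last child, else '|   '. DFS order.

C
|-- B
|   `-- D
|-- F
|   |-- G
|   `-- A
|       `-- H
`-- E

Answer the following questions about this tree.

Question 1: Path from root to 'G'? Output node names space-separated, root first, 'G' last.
Walk down from root: C -> F -> G

Answer: C F G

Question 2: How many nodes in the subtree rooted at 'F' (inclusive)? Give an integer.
Subtree rooted at F contains: A, F, G, H
Count = 4

Answer: 4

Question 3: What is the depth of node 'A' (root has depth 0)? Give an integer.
Answer: 2

Derivation:
Path from root to A: C -> F -> A
Depth = number of edges = 2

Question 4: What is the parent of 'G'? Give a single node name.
Scan adjacency: G appears as child of F

Answer: F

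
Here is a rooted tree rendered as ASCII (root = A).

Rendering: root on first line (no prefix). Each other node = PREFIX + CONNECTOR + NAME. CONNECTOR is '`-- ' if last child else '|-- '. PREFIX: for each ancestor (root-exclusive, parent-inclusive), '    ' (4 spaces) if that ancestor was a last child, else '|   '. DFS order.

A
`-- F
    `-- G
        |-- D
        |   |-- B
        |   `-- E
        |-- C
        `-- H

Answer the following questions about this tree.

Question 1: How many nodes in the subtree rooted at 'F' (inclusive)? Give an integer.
Answer: 7

Derivation:
Subtree rooted at F contains: B, C, D, E, F, G, H
Count = 7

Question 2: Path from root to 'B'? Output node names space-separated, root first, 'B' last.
Answer: A F G D B

Derivation:
Walk down from root: A -> F -> G -> D -> B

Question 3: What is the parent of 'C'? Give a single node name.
Answer: G

Derivation:
Scan adjacency: C appears as child of G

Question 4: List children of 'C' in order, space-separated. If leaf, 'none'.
Answer: none

Derivation:
Node C's children (from adjacency): (leaf)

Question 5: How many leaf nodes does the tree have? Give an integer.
Leaves (nodes with no children): B, C, E, H

Answer: 4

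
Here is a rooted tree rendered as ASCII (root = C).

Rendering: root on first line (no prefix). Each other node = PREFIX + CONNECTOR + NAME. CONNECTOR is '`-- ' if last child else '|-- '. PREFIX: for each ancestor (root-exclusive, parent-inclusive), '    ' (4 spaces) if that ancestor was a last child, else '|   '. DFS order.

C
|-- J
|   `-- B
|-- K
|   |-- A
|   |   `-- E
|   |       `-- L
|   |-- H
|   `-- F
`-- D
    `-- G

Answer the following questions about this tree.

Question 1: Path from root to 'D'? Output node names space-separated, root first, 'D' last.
Walk down from root: C -> D

Answer: C D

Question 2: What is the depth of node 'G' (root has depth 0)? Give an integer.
Path from root to G: C -> D -> G
Depth = number of edges = 2

Answer: 2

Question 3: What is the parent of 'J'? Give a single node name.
Scan adjacency: J appears as child of C

Answer: C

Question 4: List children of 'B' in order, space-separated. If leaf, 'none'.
Node B's children (from adjacency): (leaf)

Answer: none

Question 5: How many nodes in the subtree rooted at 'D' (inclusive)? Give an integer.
Subtree rooted at D contains: D, G
Count = 2

Answer: 2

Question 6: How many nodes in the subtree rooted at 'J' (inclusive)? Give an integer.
Subtree rooted at J contains: B, J
Count = 2

Answer: 2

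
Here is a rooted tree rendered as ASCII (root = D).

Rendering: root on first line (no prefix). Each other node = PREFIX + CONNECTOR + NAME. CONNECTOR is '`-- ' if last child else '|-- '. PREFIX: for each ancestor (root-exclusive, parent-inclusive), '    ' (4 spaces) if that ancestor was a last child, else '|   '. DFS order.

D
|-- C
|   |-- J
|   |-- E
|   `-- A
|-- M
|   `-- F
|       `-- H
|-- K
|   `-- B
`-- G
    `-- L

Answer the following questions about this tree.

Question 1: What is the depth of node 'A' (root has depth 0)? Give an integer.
Path from root to A: D -> C -> A
Depth = number of edges = 2

Answer: 2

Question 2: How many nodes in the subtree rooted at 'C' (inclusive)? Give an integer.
Answer: 4

Derivation:
Subtree rooted at C contains: A, C, E, J
Count = 4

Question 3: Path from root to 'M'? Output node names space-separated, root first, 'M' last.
Walk down from root: D -> M

Answer: D M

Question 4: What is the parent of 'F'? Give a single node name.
Answer: M

Derivation:
Scan adjacency: F appears as child of M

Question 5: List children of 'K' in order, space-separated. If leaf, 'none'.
Answer: B

Derivation:
Node K's children (from adjacency): B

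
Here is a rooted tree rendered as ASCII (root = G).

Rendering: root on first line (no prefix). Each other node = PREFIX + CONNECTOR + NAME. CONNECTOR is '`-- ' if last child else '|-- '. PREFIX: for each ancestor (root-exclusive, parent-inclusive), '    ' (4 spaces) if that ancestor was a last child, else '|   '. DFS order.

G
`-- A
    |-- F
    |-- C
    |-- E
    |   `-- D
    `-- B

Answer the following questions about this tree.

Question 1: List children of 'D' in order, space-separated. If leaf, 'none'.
Answer: none

Derivation:
Node D's children (from adjacency): (leaf)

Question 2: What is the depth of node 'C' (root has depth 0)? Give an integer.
Answer: 2

Derivation:
Path from root to C: G -> A -> C
Depth = number of edges = 2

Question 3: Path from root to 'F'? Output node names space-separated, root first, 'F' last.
Answer: G A F

Derivation:
Walk down from root: G -> A -> F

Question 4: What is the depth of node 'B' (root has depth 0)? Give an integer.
Path from root to B: G -> A -> B
Depth = number of edges = 2

Answer: 2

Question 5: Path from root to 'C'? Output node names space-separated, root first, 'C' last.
Walk down from root: G -> A -> C

Answer: G A C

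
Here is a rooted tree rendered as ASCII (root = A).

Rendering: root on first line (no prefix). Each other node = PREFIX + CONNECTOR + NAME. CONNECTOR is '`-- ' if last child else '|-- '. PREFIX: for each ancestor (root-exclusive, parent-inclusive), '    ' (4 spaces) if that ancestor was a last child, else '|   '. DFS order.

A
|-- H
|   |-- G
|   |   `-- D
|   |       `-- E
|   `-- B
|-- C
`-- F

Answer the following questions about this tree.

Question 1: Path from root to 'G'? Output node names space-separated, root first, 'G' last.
Answer: A H G

Derivation:
Walk down from root: A -> H -> G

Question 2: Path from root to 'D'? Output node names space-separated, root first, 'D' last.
Walk down from root: A -> H -> G -> D

Answer: A H G D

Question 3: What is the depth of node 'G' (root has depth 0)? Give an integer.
Answer: 2

Derivation:
Path from root to G: A -> H -> G
Depth = number of edges = 2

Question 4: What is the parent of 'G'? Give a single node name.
Answer: H

Derivation:
Scan adjacency: G appears as child of H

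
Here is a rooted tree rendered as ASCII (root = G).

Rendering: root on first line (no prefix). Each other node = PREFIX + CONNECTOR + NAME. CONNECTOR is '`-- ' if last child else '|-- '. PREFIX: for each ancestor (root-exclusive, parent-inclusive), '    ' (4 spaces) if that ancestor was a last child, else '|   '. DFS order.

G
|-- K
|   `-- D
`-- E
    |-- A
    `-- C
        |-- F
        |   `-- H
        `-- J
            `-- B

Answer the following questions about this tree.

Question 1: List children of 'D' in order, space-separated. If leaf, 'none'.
Node D's children (from adjacency): (leaf)

Answer: none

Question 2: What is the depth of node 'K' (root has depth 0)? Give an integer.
Answer: 1

Derivation:
Path from root to K: G -> K
Depth = number of edges = 1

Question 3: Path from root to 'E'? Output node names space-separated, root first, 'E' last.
Answer: G E

Derivation:
Walk down from root: G -> E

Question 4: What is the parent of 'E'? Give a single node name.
Answer: G

Derivation:
Scan adjacency: E appears as child of G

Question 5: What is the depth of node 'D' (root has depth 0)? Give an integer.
Answer: 2

Derivation:
Path from root to D: G -> K -> D
Depth = number of edges = 2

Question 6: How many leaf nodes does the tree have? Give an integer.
Leaves (nodes with no children): A, B, D, H

Answer: 4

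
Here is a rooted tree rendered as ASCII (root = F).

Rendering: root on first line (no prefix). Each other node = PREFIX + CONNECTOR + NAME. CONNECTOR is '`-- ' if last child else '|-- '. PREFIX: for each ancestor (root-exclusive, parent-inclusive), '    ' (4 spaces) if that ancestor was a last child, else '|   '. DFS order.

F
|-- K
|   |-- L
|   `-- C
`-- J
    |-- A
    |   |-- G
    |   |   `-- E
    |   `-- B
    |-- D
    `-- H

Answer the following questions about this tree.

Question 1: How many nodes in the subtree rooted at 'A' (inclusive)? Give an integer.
Subtree rooted at A contains: A, B, E, G
Count = 4

Answer: 4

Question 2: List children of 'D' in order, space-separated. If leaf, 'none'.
Node D's children (from adjacency): (leaf)

Answer: none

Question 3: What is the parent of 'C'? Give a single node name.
Scan adjacency: C appears as child of K

Answer: K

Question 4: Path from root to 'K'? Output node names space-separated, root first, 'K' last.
Walk down from root: F -> K

Answer: F K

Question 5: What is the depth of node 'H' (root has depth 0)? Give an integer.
Path from root to H: F -> J -> H
Depth = number of edges = 2

Answer: 2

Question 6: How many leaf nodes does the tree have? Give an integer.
Leaves (nodes with no children): B, C, D, E, H, L

Answer: 6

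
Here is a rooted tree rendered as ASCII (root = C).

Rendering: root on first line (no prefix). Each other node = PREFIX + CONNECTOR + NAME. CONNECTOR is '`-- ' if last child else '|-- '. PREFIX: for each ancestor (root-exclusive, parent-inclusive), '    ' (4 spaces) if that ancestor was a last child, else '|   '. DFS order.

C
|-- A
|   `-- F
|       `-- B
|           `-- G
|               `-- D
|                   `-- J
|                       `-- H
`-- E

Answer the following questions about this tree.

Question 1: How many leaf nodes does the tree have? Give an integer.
Answer: 2

Derivation:
Leaves (nodes with no children): E, H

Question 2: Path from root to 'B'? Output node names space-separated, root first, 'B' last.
Answer: C A F B

Derivation:
Walk down from root: C -> A -> F -> B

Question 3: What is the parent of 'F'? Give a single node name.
Scan adjacency: F appears as child of A

Answer: A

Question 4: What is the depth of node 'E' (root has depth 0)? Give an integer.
Answer: 1

Derivation:
Path from root to E: C -> E
Depth = number of edges = 1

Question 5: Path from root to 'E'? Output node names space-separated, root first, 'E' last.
Answer: C E

Derivation:
Walk down from root: C -> E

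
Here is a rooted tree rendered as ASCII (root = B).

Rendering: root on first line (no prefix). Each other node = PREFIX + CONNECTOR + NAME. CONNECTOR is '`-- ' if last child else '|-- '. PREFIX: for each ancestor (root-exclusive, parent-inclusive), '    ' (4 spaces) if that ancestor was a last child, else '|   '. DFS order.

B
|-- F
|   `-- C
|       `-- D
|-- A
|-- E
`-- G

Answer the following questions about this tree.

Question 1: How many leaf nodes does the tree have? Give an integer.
Answer: 4

Derivation:
Leaves (nodes with no children): A, D, E, G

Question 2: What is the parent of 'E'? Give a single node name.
Answer: B

Derivation:
Scan adjacency: E appears as child of B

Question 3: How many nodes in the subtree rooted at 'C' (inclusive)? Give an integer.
Subtree rooted at C contains: C, D
Count = 2

Answer: 2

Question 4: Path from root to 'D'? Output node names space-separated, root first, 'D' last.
Walk down from root: B -> F -> C -> D

Answer: B F C D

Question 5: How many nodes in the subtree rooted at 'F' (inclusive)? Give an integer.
Answer: 3

Derivation:
Subtree rooted at F contains: C, D, F
Count = 3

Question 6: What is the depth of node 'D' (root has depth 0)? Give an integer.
Answer: 3

Derivation:
Path from root to D: B -> F -> C -> D
Depth = number of edges = 3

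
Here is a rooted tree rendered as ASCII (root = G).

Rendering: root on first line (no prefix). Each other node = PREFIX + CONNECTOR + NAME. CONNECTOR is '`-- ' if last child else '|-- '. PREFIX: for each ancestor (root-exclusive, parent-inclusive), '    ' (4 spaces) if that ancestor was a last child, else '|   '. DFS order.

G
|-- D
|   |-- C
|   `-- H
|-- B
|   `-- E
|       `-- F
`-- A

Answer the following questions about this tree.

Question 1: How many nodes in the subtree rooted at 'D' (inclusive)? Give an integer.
Answer: 3

Derivation:
Subtree rooted at D contains: C, D, H
Count = 3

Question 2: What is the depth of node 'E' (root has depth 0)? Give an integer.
Path from root to E: G -> B -> E
Depth = number of edges = 2

Answer: 2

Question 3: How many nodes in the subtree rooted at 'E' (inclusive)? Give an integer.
Answer: 2

Derivation:
Subtree rooted at E contains: E, F
Count = 2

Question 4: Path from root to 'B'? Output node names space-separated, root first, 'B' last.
Answer: G B

Derivation:
Walk down from root: G -> B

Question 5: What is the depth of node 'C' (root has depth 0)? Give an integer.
Path from root to C: G -> D -> C
Depth = number of edges = 2

Answer: 2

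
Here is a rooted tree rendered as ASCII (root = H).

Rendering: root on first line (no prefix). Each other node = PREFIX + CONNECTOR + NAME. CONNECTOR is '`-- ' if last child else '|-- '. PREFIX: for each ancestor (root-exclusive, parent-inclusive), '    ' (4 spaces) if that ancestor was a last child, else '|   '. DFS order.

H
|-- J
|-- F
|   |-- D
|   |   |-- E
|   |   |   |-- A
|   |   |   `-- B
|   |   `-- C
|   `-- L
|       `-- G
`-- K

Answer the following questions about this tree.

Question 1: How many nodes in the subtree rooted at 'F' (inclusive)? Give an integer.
Answer: 8

Derivation:
Subtree rooted at F contains: A, B, C, D, E, F, G, L
Count = 8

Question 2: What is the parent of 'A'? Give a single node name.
Scan adjacency: A appears as child of E

Answer: E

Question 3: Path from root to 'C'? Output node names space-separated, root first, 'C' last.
Walk down from root: H -> F -> D -> C

Answer: H F D C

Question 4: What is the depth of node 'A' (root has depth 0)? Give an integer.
Path from root to A: H -> F -> D -> E -> A
Depth = number of edges = 4

Answer: 4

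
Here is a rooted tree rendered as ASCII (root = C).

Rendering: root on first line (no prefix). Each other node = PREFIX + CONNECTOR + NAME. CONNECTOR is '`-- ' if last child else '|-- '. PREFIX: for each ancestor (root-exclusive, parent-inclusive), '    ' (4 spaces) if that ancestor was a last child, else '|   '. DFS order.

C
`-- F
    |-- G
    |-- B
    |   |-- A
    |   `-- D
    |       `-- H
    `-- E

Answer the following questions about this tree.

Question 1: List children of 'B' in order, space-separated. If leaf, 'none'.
Answer: A D

Derivation:
Node B's children (from adjacency): A, D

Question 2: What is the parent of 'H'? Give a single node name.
Answer: D

Derivation:
Scan adjacency: H appears as child of D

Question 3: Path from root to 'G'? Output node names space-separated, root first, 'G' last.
Walk down from root: C -> F -> G

Answer: C F G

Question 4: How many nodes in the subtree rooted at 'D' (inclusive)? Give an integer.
Answer: 2

Derivation:
Subtree rooted at D contains: D, H
Count = 2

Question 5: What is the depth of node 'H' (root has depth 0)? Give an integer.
Path from root to H: C -> F -> B -> D -> H
Depth = number of edges = 4

Answer: 4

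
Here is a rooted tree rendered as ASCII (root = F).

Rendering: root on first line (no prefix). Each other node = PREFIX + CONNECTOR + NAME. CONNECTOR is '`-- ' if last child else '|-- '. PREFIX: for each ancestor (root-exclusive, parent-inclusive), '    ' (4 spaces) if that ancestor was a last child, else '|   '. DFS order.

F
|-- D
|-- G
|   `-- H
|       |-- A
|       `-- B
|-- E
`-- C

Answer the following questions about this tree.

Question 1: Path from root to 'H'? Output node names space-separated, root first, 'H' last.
Walk down from root: F -> G -> H

Answer: F G H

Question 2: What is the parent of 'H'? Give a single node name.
Scan adjacency: H appears as child of G

Answer: G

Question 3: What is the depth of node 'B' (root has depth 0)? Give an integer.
Path from root to B: F -> G -> H -> B
Depth = number of edges = 3

Answer: 3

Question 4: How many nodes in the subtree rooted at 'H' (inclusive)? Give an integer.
Subtree rooted at H contains: A, B, H
Count = 3

Answer: 3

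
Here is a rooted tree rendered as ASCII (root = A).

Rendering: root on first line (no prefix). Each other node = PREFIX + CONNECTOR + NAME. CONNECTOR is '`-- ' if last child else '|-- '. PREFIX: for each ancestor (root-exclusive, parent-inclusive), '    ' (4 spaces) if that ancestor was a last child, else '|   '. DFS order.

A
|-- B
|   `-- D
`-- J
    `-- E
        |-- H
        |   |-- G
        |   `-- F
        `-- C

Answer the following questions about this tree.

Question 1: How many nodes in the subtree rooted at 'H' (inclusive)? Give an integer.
Subtree rooted at H contains: F, G, H
Count = 3

Answer: 3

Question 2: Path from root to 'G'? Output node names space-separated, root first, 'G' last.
Walk down from root: A -> J -> E -> H -> G

Answer: A J E H G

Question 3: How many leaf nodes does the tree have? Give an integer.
Leaves (nodes with no children): C, D, F, G

Answer: 4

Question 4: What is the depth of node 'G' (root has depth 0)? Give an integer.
Path from root to G: A -> J -> E -> H -> G
Depth = number of edges = 4

Answer: 4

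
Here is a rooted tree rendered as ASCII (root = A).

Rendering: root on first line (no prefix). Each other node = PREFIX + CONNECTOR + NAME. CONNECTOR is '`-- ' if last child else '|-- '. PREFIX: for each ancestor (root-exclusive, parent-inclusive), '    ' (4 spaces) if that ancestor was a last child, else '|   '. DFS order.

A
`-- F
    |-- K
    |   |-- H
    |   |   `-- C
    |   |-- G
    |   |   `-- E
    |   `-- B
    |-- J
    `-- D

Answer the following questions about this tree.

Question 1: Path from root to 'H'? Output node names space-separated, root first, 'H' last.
Answer: A F K H

Derivation:
Walk down from root: A -> F -> K -> H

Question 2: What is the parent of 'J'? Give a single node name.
Scan adjacency: J appears as child of F

Answer: F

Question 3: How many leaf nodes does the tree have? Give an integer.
Answer: 5

Derivation:
Leaves (nodes with no children): B, C, D, E, J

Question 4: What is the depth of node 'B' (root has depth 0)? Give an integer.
Answer: 3

Derivation:
Path from root to B: A -> F -> K -> B
Depth = number of edges = 3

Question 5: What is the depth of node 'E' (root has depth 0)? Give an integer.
Path from root to E: A -> F -> K -> G -> E
Depth = number of edges = 4

Answer: 4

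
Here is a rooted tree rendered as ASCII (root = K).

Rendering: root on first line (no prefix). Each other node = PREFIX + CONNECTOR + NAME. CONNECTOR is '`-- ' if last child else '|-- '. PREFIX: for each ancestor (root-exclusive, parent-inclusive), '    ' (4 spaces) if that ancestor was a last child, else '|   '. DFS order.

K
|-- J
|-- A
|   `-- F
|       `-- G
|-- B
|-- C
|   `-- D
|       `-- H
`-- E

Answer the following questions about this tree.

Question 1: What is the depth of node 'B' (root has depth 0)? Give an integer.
Answer: 1

Derivation:
Path from root to B: K -> B
Depth = number of edges = 1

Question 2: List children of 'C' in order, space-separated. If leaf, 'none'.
Answer: D

Derivation:
Node C's children (from adjacency): D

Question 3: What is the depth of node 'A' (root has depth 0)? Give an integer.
Answer: 1

Derivation:
Path from root to A: K -> A
Depth = number of edges = 1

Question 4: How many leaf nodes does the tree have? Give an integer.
Answer: 5

Derivation:
Leaves (nodes with no children): B, E, G, H, J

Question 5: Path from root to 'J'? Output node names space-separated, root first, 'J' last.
Walk down from root: K -> J

Answer: K J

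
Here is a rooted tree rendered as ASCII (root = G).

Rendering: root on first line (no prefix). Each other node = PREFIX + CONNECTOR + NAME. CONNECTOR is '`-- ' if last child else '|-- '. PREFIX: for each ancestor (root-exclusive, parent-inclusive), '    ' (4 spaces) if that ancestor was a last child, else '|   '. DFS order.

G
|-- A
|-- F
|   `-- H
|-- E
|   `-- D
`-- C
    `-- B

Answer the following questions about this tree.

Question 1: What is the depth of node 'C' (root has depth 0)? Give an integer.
Path from root to C: G -> C
Depth = number of edges = 1

Answer: 1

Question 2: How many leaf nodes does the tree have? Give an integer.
Answer: 4

Derivation:
Leaves (nodes with no children): A, B, D, H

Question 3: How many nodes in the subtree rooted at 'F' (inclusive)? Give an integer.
Answer: 2

Derivation:
Subtree rooted at F contains: F, H
Count = 2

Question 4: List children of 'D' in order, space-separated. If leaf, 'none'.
Answer: none

Derivation:
Node D's children (from adjacency): (leaf)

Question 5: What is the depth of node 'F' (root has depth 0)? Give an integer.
Path from root to F: G -> F
Depth = number of edges = 1

Answer: 1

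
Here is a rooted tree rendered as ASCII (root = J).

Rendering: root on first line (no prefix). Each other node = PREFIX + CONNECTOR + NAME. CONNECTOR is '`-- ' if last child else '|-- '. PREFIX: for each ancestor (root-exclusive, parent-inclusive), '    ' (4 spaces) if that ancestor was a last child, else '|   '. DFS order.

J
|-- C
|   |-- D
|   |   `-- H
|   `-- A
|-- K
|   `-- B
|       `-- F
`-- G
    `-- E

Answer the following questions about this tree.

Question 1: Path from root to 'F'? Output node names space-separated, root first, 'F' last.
Walk down from root: J -> K -> B -> F

Answer: J K B F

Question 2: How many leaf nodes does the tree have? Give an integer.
Leaves (nodes with no children): A, E, F, H

Answer: 4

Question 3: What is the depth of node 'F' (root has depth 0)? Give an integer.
Answer: 3

Derivation:
Path from root to F: J -> K -> B -> F
Depth = number of edges = 3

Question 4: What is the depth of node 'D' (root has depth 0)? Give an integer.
Path from root to D: J -> C -> D
Depth = number of edges = 2

Answer: 2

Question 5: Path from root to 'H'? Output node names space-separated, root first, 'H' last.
Walk down from root: J -> C -> D -> H

Answer: J C D H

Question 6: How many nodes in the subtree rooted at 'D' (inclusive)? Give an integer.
Answer: 2

Derivation:
Subtree rooted at D contains: D, H
Count = 2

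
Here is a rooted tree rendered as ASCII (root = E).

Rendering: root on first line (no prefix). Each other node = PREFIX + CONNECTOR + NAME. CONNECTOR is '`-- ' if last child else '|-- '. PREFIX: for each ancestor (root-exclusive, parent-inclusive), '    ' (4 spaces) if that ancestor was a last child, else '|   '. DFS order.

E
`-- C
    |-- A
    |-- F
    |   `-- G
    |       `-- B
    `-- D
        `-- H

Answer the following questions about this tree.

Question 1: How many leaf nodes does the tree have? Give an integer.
Leaves (nodes with no children): A, B, H

Answer: 3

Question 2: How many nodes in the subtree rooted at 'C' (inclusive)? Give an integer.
Answer: 7

Derivation:
Subtree rooted at C contains: A, B, C, D, F, G, H
Count = 7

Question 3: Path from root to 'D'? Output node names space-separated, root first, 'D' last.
Walk down from root: E -> C -> D

Answer: E C D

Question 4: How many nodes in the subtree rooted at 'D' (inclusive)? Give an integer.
Subtree rooted at D contains: D, H
Count = 2

Answer: 2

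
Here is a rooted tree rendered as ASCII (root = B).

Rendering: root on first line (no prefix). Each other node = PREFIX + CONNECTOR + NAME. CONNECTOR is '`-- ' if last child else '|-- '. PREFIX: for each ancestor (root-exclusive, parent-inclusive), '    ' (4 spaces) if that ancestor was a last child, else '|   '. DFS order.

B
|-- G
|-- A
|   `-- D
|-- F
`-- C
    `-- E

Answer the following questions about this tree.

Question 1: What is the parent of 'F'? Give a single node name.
Scan adjacency: F appears as child of B

Answer: B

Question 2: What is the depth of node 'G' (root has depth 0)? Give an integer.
Answer: 1

Derivation:
Path from root to G: B -> G
Depth = number of edges = 1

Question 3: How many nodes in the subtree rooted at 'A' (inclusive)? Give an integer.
Answer: 2

Derivation:
Subtree rooted at A contains: A, D
Count = 2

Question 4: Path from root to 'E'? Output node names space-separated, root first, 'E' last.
Walk down from root: B -> C -> E

Answer: B C E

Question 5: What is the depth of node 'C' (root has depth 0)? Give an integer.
Answer: 1

Derivation:
Path from root to C: B -> C
Depth = number of edges = 1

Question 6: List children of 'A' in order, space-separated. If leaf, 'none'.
Answer: D

Derivation:
Node A's children (from adjacency): D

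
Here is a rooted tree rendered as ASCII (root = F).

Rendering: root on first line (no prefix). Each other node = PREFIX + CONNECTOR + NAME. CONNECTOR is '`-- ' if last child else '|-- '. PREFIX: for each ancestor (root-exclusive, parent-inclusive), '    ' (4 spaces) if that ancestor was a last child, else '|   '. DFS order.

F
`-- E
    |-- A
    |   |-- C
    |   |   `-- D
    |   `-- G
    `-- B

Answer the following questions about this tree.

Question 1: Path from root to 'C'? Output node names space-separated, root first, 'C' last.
Answer: F E A C

Derivation:
Walk down from root: F -> E -> A -> C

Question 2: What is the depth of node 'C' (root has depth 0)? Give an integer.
Answer: 3

Derivation:
Path from root to C: F -> E -> A -> C
Depth = number of edges = 3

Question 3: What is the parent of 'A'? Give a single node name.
Answer: E

Derivation:
Scan adjacency: A appears as child of E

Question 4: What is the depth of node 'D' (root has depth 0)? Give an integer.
Answer: 4

Derivation:
Path from root to D: F -> E -> A -> C -> D
Depth = number of edges = 4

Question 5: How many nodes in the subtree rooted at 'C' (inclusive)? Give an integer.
Answer: 2

Derivation:
Subtree rooted at C contains: C, D
Count = 2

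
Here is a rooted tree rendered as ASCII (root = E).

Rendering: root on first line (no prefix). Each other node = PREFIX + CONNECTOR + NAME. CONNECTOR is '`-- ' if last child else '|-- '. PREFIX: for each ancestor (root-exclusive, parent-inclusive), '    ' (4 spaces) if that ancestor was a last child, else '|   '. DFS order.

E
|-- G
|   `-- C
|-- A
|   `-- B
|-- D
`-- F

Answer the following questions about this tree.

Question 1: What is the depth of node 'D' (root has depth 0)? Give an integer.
Path from root to D: E -> D
Depth = number of edges = 1

Answer: 1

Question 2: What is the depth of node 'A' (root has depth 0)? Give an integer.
Path from root to A: E -> A
Depth = number of edges = 1

Answer: 1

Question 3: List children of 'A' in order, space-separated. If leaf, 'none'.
Answer: B

Derivation:
Node A's children (from adjacency): B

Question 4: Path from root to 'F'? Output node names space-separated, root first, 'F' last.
Walk down from root: E -> F

Answer: E F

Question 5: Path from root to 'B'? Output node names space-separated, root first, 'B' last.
Walk down from root: E -> A -> B

Answer: E A B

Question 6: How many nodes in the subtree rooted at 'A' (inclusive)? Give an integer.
Subtree rooted at A contains: A, B
Count = 2

Answer: 2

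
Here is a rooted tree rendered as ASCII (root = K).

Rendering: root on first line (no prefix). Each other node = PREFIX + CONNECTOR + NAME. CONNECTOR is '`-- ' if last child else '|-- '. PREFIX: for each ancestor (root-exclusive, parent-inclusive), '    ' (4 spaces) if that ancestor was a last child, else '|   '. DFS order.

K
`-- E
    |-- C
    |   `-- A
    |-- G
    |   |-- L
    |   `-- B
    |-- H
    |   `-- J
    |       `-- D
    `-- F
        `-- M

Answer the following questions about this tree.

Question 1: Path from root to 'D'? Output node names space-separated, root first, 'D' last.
Answer: K E H J D

Derivation:
Walk down from root: K -> E -> H -> J -> D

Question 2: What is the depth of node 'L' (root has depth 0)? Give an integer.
Answer: 3

Derivation:
Path from root to L: K -> E -> G -> L
Depth = number of edges = 3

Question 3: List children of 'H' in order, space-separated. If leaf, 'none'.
Answer: J

Derivation:
Node H's children (from adjacency): J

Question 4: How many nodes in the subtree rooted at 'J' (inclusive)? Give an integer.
Subtree rooted at J contains: D, J
Count = 2

Answer: 2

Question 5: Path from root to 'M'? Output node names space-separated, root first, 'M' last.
Answer: K E F M

Derivation:
Walk down from root: K -> E -> F -> M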